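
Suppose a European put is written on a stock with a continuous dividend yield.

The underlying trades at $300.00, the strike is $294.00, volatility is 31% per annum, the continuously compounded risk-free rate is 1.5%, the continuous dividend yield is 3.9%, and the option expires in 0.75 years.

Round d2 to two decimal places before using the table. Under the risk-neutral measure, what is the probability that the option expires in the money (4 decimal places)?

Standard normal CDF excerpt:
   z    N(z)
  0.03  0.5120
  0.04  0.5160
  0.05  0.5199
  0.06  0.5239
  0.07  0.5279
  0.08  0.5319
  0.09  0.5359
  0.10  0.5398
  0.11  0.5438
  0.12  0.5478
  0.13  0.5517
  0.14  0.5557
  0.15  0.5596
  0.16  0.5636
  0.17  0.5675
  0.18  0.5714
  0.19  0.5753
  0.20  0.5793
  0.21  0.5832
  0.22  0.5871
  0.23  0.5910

σ√T = 0.31 × 0.8660 = 0.2685
d₁ = [ln(300/294) + (0.015 − 0.039 + 0.31²/2)·0.75] / 0.2685 = [0.0202 + 0.0180] / 0.2685 = 0.1424 which rounds to 0.14
d₂ = d₁ − σ√T = 0.1424 − 0.2685 = -0.1260 which rounds to -0.13
Risk-neutral Pr[S_T < K] = N(−d₂) = N(0.13) = 0.5517

0.5517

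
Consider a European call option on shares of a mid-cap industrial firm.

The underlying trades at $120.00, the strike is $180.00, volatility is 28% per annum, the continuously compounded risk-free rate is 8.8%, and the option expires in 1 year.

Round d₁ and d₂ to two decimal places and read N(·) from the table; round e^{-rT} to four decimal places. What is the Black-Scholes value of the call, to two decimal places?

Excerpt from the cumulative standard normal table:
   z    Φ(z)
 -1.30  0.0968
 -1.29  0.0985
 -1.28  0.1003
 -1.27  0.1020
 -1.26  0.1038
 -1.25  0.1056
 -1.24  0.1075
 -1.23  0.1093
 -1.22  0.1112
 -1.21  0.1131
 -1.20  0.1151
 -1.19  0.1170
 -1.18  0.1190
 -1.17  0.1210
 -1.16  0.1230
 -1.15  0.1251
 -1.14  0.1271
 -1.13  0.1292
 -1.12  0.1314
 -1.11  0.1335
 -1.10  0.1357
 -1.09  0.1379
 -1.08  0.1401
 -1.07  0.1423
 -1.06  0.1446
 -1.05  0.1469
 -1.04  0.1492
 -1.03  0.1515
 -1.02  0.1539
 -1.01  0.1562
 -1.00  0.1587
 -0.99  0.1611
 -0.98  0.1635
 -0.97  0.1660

T = 1;  σ√T = 0.2800
d₁ = [ln(120/180) + (0.088 + ½·0.28²)·1] / (σ√T) = (-0.4055 + 0.1272) / 0.2800 = -0.9938 which rounds to -0.99
d₂ = -0.9938 − 0.2800 = -1.2738 which rounds to -1.27
exp(−rT) = exp(−0.088·1) = 0.9158
C = 120·N(-0.99) − 180·0.9158·N(-1.27) = 120·0.1611 − 180·0.9158·0.1020 = 19.3320 − 16.8141 = 2.5179

$2.52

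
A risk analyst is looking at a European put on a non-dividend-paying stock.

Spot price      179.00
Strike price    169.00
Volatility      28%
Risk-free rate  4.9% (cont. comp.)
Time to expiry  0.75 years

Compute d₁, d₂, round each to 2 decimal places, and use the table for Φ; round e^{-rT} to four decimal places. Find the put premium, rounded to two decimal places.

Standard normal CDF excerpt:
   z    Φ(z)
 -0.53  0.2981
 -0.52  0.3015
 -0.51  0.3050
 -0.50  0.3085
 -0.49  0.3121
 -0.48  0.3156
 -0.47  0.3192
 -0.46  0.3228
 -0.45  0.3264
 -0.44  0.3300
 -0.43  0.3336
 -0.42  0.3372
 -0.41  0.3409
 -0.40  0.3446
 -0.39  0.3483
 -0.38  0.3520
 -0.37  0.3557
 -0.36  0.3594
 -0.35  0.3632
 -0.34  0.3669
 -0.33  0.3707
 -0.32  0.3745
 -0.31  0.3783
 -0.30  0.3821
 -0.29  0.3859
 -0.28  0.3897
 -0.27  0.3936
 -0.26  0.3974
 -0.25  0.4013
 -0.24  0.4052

9.52

σ√T = 0.28·√0.75 = 0.2425
d₁ = [ln(179/169) + (0.049 + 0.28²/2)·0.75] / 0.2425 = [0.0575 + 0.0662] / 0.2425 = 0.5099 → 0.51
d₂ = d₁ − σ√T = 0.5099 − 0.2425 = 0.2674 → 0.27
exp(−rT) = exp(−0.049·0.75) = 0.9639
N(−d₂) = N(-0.27) = 0.3936;  N(−d₁) = N(-0.51) = 0.3050
P = 169·0.9639·0.3936 − 179·0.3050 = 64.1171 − 54.5950 = 9.5221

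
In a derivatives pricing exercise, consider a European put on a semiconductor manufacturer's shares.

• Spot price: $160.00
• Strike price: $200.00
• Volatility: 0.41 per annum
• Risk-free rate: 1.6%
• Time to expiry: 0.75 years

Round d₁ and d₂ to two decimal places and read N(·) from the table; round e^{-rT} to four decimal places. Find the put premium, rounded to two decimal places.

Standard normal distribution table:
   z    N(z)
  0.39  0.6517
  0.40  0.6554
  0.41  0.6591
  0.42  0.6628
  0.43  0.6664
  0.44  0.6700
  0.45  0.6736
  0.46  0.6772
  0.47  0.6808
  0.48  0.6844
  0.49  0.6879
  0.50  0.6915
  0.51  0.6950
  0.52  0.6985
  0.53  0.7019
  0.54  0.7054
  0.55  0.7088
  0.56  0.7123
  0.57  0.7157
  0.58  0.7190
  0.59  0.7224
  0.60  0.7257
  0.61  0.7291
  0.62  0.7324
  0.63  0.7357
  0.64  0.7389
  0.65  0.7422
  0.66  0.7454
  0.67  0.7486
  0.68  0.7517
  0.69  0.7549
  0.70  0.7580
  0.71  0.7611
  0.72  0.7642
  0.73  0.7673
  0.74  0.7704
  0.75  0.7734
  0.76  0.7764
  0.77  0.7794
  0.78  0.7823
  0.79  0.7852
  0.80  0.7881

$47.98

σ√T = 0.41 × 0.8660 = 0.3551
d₁ = [ln(160/200) + (0.016 + ½·0.41²)·0.75] / (σ√T) = (-0.2231 + 0.0750) / 0.3551 = -0.4171 which rounds to -0.42
d₂ = -0.4171 − 0.3551 = -0.7722 which rounds to -0.77
exp(−rT) = exp(−0.016·0.75) = 0.9881
P = 200·0.9881·N(0.77) − 160·N(0.42) = 200·0.9881·0.7794 − 160·0.6628 = 154.0250 − 106.0480 = 47.9770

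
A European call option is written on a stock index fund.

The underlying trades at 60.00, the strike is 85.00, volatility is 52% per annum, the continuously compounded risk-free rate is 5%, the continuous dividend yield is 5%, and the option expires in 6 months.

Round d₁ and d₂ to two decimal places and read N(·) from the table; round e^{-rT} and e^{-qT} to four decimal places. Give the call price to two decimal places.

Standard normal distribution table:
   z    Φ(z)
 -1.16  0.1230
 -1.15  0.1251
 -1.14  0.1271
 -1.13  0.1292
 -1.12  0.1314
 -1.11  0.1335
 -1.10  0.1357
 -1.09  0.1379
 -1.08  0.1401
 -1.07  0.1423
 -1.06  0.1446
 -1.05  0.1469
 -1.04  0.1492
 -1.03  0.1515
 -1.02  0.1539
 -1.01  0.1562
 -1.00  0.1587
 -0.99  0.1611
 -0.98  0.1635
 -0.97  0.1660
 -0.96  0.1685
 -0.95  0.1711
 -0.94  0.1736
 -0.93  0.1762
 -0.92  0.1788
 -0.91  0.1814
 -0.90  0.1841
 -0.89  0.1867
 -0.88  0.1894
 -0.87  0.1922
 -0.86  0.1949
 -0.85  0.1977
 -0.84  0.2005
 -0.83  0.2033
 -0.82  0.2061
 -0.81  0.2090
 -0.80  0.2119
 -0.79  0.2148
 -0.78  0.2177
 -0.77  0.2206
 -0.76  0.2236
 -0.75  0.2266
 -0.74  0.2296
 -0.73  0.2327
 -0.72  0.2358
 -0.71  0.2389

2.37

σ√T = 0.52·√0.5 = 0.3677
d₁ = [ln(60/85) + (0.05 − 0.05 + ½·0.52²)·0.5] / (σ√T) = (-0.3483 + 0.0676) / 0.3677 = -0.7634 which rounds to -0.76
d₂ = -0.7634 − 0.3677 = -1.1311 which rounds to -1.13
e^(−qT) = e^(−0.05·0.5) = 0.9753;  e^(−rT) = e^(−0.05·0.5) = 0.9753
N(d₁) = N(-0.76) = 0.2236;  N(d₂) = N(-1.13) = 0.1292
C = 60·0.9753·0.2236 − 85·0.9753·0.1292 = 13.0846 − 10.7107 = 2.3739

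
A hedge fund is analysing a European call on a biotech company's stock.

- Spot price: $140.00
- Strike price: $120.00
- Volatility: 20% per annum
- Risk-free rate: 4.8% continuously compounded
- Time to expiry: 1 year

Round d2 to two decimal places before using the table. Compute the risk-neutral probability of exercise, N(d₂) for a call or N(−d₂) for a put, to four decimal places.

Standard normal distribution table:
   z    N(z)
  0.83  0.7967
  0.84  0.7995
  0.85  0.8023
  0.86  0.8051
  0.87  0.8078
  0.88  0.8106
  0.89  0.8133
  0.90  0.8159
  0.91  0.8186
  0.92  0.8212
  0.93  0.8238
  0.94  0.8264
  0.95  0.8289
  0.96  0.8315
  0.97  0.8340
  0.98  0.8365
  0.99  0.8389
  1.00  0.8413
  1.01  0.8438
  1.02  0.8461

T = 1;  σ√T = 0.2000
d₁ = [ln(140/120) + (0.048 + 0.2²/2)·1] / 0.2000 = [0.1542 + 0.0680] / 0.2000 = 1.1108 ≈ 1.11
d₂ = d₁ − σ√T = 1.1108 − 0.2000 = 0.9108 ≈ 0.91
Pr(exercise) under Q = N(d₂) = 0.8186

0.8186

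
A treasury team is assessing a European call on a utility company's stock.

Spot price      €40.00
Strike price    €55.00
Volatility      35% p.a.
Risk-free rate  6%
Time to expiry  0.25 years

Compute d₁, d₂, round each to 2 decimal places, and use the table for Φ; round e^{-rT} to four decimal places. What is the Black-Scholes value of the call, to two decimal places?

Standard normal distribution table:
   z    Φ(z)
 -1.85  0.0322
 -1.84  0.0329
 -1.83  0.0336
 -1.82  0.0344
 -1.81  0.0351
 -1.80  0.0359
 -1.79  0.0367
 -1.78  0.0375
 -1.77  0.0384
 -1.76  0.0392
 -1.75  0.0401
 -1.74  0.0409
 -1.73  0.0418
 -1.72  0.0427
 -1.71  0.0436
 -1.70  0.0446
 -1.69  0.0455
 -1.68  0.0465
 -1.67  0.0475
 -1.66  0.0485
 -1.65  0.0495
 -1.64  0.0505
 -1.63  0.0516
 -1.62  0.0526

σ√T = 0.35 × 0.5000 = 0.1750
d₁ = [ln(40/55) + (0.06 + 0.35²/2)·0.25] / 0.1750 = [-0.3185 + 0.0303] / 0.1750 = -1.6465 → -1.65
d₂ = d₁ − σ√T = -1.6465 − 0.1750 = -1.8215 → -1.82
e^(−rT) = e^(−0.06·0.25) = 0.9851
N(d₁) = N(-1.65) = 0.0495;  N(d₂) = N(-1.82) = 0.0344
C = 40·0.0495 − 55·0.9851·0.0344 = 1.9800 − 1.8638 = 0.1162

€0.12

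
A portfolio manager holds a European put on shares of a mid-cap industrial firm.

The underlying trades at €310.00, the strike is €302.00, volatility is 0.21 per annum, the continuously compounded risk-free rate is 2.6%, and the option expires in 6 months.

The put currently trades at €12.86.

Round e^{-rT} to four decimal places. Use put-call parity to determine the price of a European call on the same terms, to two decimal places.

€24.76

e^(−rT) = e^(−0.026·0.5) = 0.9871
Put-call parity: C − P = S − K·e^(−rT) = 310 − 302·0.9871 = 310 − 298.1042 = 11.8958
C = P + (C − P) = 12.86 + (11.8958) = 24.7558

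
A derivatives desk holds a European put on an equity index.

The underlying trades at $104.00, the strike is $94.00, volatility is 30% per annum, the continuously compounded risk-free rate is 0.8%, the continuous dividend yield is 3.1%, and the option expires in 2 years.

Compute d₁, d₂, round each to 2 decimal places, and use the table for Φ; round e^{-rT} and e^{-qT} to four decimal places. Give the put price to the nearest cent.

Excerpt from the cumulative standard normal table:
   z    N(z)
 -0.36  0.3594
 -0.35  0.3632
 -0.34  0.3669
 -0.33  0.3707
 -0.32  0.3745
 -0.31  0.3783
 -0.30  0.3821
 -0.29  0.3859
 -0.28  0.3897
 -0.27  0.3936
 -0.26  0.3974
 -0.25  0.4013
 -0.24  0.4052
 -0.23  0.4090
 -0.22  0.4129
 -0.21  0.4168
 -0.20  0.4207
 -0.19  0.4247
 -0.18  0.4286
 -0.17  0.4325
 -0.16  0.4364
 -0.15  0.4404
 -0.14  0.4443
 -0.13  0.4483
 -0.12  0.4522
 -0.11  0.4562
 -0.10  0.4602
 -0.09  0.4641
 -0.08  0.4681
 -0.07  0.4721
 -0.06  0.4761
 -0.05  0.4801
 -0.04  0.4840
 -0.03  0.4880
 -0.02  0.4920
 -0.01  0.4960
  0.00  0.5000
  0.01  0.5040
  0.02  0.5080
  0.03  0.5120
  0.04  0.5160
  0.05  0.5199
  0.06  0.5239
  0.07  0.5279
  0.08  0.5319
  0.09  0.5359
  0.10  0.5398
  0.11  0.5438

σ√T = 0.3 × 1.4142 = 0.4243
d₁ = [ln(104/94) + (0.008 − 0.031 + ½·0.3²)·2] / (σ√T) = (0.1011 + 0.0440) / 0.4243 = 0.3420 which rounds to 0.34
d₂ = 0.3420 − 0.4243 = -0.0823 which rounds to -0.08
exp(−qT) = exp(−0.031·2) = 0.9399;  exp(−rT) = exp(−0.008·2) = 0.9841
P = 94·0.9841·N(0.08) − 104·0.9399·N(-0.34) = 94·0.9841·0.5319 − 104·0.9399·0.3669 = 49.2036 − 35.8643 = 13.3393

$13.34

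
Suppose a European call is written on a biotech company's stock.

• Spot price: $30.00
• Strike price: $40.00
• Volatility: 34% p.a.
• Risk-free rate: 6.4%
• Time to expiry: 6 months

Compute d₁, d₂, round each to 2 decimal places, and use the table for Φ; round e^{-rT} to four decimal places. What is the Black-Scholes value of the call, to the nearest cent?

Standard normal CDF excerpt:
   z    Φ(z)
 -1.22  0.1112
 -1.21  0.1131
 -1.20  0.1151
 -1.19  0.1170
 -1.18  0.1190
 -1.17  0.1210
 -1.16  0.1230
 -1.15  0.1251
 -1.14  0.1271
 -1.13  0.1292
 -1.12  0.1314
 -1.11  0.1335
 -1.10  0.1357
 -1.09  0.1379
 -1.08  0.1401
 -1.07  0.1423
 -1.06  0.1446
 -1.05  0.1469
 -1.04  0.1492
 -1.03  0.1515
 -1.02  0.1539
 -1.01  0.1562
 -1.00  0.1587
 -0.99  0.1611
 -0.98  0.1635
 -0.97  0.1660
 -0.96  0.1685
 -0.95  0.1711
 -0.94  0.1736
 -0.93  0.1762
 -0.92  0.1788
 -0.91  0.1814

$0.60

σ√T = 0.34 × 0.7071 = 0.2404
ln(S/K) + (r + σ²/2)T = ln(30/40) + (0.064 + 0.34²/2)·0.5 = -0.2877 + 0.0609 = -0.2268
d₁ = -0.2268 / 0.2404 = -0.9433 → -0.94
d₂ = d₁ − σ√T = -0.9433 − 0.2404 = -1.1837 → -1.18
e^(−rT) = e^(−0.064·0.5) = 0.9685
N(d₁) = N(-0.94) = 0.1736;  N(d₂) = N(-1.18) = 0.1190
C = 30·0.1736 − 40·0.9685·0.1190 = 5.2080 − 4.6101 = 0.5979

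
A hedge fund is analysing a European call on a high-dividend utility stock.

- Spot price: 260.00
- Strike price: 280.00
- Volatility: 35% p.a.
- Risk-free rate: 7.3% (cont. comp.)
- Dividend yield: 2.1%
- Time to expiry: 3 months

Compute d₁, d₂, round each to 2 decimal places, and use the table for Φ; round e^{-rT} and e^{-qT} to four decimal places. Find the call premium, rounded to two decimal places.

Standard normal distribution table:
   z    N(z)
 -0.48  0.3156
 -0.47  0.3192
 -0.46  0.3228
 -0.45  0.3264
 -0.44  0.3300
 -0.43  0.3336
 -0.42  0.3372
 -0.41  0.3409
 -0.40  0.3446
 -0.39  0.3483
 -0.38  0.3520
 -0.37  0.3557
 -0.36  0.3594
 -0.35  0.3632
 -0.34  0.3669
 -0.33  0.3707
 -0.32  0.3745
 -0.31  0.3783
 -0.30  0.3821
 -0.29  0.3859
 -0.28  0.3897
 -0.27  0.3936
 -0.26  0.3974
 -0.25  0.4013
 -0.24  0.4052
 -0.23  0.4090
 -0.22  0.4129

12.06

σ√T = 0.35·√0.25 = 0.1750
d₁ = [ln(260/280) + (0.073 − 0.021 + 0.35²/2)·0.25] / 0.1750 = [-0.0741 + 0.0283] / 0.1750 = -0.2617 ≈ -0.26
d₂ = d₁ − σ√T = -0.2617 − 0.1750 = -0.4367 ≈ -0.44
e^(−qT) = e^(−0.021·0.25) = 0.9948;  e^(−rT) = e^(−0.073·0.25) = 0.9819
N(d₁) = N(-0.26) = 0.3974;  N(d₂) = N(-0.44) = 0.3300
C = 260·0.9948·0.3974 − 280·0.9819·0.3300 = 102.7867 − 90.7276 = 12.0592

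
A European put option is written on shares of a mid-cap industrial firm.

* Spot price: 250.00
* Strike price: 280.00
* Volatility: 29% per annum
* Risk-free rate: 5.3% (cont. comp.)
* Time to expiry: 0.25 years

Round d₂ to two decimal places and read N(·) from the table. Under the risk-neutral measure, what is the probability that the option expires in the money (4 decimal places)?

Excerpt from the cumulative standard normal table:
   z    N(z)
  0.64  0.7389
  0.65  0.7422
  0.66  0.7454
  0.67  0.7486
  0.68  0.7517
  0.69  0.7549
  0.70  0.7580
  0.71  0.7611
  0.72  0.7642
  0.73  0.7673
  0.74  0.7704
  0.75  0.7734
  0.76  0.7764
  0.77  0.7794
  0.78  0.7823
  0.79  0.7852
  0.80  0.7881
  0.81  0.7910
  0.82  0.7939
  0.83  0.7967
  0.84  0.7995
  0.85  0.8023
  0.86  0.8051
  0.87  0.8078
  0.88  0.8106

σ√T = 0.29 × 0.5000 = 0.1450
ln(S/K) + (r + σ²/2)T = ln(250/280) + (0.053 + 0.29²/2)·0.25 = -0.1133 + 0.0238 = -0.0896
d₁ = -0.0896 / 0.1450 = -0.6177 which rounds to -0.62
d₂ = d₁ − σ√T = -0.6177 − 0.1450 = -0.7627 which rounds to -0.76
Pr(exercise) under Q = N(−d₂) = N(0.76) = 0.7764

0.7764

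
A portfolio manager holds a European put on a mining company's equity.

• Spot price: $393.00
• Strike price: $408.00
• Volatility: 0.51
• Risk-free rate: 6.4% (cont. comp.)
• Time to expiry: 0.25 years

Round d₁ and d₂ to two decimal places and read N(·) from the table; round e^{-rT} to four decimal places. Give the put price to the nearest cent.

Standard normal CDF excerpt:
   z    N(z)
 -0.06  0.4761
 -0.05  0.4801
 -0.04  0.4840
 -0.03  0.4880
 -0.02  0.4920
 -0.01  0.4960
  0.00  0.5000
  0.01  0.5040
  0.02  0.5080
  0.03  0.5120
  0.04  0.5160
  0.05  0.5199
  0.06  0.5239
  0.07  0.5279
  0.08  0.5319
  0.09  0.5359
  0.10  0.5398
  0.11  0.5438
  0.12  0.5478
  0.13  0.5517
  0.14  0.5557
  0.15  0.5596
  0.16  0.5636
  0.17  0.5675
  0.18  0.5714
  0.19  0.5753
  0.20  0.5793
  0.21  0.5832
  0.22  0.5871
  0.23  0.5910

$43.95

T = 0.25;  σ√T = 0.2550
d₁ = [ln(393/408) + (0.064 + 0.51²/2)·0.25] / 0.2550 = [-0.0375 + 0.0485] / 0.2550 = 0.0434 ≈ 0.04
d₂ = d₁ − σ√T = 0.0434 − 0.2550 = -0.2116 ≈ -0.21
exp(−rT) = exp(−0.064·0.25) = 0.9841
N(−d₂) = N(0.21) = 0.5832;  N(−d₁) = N(-0.04) = 0.4840
P = 408·0.9841·0.5832 − 393·0.4840 = 234.1623 − 190.2120 = 43.9503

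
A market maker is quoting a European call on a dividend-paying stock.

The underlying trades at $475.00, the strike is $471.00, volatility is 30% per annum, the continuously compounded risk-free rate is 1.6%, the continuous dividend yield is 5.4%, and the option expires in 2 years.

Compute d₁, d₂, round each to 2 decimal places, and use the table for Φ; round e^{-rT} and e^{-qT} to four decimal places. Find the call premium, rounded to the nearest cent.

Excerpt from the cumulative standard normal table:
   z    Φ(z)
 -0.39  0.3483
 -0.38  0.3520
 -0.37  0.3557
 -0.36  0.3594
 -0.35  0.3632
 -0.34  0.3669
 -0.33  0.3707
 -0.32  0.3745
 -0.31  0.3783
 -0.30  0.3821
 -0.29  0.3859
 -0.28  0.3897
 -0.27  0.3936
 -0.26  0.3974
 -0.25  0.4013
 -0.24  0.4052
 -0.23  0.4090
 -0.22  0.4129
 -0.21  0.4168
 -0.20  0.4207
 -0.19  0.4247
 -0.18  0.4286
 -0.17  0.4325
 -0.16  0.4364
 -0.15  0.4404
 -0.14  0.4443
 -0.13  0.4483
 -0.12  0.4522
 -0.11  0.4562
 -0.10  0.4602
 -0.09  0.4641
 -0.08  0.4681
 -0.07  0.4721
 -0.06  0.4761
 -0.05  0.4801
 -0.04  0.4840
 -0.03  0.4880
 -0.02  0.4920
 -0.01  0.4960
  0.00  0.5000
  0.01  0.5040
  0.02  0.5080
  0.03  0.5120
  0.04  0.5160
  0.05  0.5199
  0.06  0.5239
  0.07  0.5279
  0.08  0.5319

$59.41

σ√T = 0.3 × 1.4142 = 0.4243
ln(S/K) + (r − q + σ²/2)T = ln(475/471) + (0.016 − 0.054 + 0.3²/2)·2 = 0.0085 + 0.0140 = 0.0225
d₁ = 0.0225 / 0.4243 = 0.0529 ≈ 0.05
d₂ = d₁ − σ√T = 0.0529 − 0.4243 = -0.3713 ≈ -0.37
e^(−qT) = e^(−0.054·2) = 0.8976;  e^(−rT) = e^(−0.016·2) = 0.9685
C = 475·0.8976·N(0.05) − 471·0.9685·N(-0.37) = 475·0.8976·0.5199 − 471·0.9685·0.3557 = 221.6646 − 162.2574 = 59.4072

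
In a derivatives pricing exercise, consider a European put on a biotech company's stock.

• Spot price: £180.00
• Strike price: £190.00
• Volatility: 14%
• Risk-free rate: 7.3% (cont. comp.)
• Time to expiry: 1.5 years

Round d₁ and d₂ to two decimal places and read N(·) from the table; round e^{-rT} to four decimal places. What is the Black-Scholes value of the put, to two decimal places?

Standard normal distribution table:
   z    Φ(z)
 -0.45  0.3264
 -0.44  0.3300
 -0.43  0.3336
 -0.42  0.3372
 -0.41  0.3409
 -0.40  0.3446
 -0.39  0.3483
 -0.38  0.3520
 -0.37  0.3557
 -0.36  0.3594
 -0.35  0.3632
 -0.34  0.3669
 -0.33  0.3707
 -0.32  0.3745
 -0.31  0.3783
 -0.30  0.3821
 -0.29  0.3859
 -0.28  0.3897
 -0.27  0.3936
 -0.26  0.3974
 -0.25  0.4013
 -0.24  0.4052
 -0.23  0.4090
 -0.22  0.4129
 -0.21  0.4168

£7.64

T = 1.5;  σ√T = 0.1715
d₁ = [ln(180/190) + (0.073 + ½·0.14²)·1.5] / (σ√T) = (-0.0541 + 0.1242) / 0.1715 = 0.4090 which rounds to 0.41
d₂ = 0.4090 − 0.1715 = 0.2376 which rounds to 0.24
exp(−rT) = exp(−0.073·1.5) = 0.8963
N(−d₂) = N(-0.24) = 0.4052;  N(−d₁) = N(-0.41) = 0.3409
P = 190·0.8963·0.4052 − 180·0.3409 = 69.0043 − 61.3620 = 7.6423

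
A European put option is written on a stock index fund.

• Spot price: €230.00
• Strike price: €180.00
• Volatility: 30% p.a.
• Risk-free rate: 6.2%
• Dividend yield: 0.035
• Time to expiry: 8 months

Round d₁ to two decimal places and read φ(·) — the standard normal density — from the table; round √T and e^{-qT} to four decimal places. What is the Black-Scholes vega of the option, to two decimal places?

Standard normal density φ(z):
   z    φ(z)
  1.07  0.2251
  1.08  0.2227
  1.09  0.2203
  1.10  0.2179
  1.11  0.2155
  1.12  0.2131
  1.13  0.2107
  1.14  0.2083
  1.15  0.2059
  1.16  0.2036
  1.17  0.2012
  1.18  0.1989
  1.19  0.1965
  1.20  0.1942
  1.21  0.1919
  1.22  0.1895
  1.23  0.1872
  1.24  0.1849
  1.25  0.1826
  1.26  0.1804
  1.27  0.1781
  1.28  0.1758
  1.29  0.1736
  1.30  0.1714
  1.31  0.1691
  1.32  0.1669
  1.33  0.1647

35.63

σ√T = 0.3·√0.6667 = 0.2449
d₁ = [ln(230/180) + (0.062 − 0.035 + 0.3²/2)·0.6667] / 0.2449 = [0.2451 + 0.0480] / 0.2449 = 1.1967 which rounds to 1.20
√T = √0.6667 = 0.8165
φ(d₁) = φ(1.20) = 0.1942
exp(−qT) = exp(−0.035·0.6667) = 0.9769
vega = S·exp(−qT)·φ(d₁)·√T = 230·0.9769·0.1942·0.8165 = 35.6273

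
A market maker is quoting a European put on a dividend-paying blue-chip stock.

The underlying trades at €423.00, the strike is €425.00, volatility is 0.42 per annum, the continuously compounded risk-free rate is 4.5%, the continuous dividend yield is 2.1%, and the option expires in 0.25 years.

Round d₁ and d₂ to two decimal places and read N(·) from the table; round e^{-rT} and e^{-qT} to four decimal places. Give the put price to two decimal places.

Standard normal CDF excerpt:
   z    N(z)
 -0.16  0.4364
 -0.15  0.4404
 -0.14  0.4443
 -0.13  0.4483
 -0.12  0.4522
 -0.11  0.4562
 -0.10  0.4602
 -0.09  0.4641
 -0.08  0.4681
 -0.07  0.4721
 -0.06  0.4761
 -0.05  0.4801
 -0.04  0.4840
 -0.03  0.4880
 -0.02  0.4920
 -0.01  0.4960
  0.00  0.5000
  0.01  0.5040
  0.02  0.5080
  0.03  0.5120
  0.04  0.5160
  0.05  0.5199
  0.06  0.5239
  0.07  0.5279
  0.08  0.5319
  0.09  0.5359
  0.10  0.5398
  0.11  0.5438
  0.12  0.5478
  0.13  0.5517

σ√T = 0.42·√0.25 = 0.2100
d₁ = [ln(423/425) + (0.045 − 0.021 + ½·0.42²)·0.25] / (σ√T) = (-0.0047 + 0.0280) / 0.2100 = 0.1111 → 0.11
d₂ = 0.1111 − 0.2100 = -0.0989 → -0.10
e^(−qT) = e^(−0.021·0.25) = 0.9948;  e^(−rT) = e^(−0.045·0.25) = 0.9888
P = 425·0.9888·N(0.10) − 423·0.9948·N(-0.11) = 425·0.9888·0.5398 − 423·0.9948·0.4562 = 226.8456 − 191.9691 = 34.8764

€34.88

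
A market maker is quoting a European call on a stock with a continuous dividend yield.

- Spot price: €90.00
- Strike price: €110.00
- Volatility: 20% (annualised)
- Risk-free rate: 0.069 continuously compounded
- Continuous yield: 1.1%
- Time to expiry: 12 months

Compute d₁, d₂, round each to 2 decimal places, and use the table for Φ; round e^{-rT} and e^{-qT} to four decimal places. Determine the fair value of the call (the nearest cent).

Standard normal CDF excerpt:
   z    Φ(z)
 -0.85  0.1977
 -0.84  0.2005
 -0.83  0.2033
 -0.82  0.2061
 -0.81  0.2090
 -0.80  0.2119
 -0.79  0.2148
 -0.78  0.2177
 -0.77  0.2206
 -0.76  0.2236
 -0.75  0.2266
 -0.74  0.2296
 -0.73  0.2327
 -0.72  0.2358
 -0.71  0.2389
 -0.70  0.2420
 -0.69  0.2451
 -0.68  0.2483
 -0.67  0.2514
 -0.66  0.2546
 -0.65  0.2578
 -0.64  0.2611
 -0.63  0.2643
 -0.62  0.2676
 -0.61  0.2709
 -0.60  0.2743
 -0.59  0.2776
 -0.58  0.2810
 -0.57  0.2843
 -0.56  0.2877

σ√T = 0.2 × 1.0000 = 0.2000
d₁ = [ln(90/110) + (0.069 − 0.011 + 0.2²/2)·1] / 0.2000 = [-0.2007 + 0.0780] / 0.2000 = -0.6134 ≈ -0.61
d₂ = d₁ − σ√T = -0.6134 − 0.2000 = -0.8134 ≈ -0.81
exp(−qT) = exp(−0.011·1) = 0.9891;  exp(−rT) = exp(−0.069·1) = 0.9333
N(d₁) = N(-0.61) = 0.2709;  N(d₂) = N(-0.81) = 0.2090
C = 90·0.9891·0.2709 − 110·0.9333·0.2090 = 24.1152 − 21.4566 = 2.6587

€2.66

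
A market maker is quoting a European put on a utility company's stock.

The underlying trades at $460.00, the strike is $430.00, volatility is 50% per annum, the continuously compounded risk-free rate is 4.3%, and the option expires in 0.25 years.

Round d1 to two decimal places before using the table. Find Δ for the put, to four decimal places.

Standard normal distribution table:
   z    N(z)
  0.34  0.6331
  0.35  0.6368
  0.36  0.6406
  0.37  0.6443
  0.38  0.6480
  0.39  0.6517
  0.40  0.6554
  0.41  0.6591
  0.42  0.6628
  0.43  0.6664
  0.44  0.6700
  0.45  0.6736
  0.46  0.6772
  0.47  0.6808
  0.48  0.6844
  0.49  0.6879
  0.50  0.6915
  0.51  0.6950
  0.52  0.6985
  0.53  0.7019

T = 0.25;  σ√T = 0.2500
d₁ = [ln(460/430) + (0.043 + ½·0.5²)·0.25] / (σ√T) = (0.0674 + 0.0420) / 0.2500 = 0.4378 → 0.44
N(d₁) = N(0.44) = 0.6700
Δ_put = N(d₁) − 1 = 0.6700 − 1 = -0.3300

-0.3300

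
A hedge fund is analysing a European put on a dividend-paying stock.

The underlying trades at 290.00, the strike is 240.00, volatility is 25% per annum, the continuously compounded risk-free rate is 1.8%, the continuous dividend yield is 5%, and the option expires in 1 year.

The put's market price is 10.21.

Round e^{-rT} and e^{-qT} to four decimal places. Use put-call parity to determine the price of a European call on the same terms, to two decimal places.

50.33

exp(−qT) = exp(−0.05·1) = 0.9512;  exp(−rT) = exp(−0.018·1) = 0.9822
Put-call parity: C − P = S·e^(−qT) − K·e^(−rT) = 290·0.9512 − 240·0.9822 = 275.8480 − 235.7280 = 40.1200
C = P + (C − P) = 10.21 + (40.1200) = 50.3300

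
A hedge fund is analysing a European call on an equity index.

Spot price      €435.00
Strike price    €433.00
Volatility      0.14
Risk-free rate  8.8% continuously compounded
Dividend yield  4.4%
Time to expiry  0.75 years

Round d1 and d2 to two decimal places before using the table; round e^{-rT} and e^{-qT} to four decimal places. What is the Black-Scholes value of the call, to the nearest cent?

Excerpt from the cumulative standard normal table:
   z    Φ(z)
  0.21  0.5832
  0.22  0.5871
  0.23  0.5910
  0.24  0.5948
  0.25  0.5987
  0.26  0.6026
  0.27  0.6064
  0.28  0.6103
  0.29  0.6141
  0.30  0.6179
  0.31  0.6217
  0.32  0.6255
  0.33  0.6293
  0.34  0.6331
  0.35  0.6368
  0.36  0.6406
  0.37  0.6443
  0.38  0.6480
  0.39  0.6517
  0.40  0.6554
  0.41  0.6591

€28.49

σ√T = 0.14·√0.75 = 0.1212
d₁ = [ln(435/433) + (0.088 − 0.044 + ½·0.14²)·0.75] / (σ√T) = (0.0046 + 0.0403) / 0.1212 = 0.3708 → 0.37
d₂ = 0.3708 − 0.1212 = 0.2496 → 0.25
exp(−qT) = exp(−0.044·0.75) = 0.9675;  exp(−rT) = exp(−0.088·0.75) = 0.9361
N(d₁) = N(0.37) = 0.6443;  N(d₂) = N(0.25) = 0.5987
C = 435·0.9675·0.6443 − 433·0.9361·0.5987 = 271.1617 − 242.6718 = 28.4899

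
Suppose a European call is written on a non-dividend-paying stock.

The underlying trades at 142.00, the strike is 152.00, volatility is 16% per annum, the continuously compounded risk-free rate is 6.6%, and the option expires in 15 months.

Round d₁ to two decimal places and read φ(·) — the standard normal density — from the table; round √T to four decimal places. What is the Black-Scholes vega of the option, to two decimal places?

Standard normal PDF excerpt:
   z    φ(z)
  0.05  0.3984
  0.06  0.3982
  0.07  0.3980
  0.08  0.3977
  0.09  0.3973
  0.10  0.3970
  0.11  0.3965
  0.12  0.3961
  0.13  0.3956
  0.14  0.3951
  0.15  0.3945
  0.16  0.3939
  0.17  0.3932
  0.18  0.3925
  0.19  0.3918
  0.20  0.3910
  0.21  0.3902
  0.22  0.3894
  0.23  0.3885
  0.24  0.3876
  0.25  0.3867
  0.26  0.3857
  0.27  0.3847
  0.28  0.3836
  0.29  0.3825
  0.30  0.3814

62.42

σ√T = 0.16 × 1.1180 = 0.1789
ln(S/K) + (r + σ²/2)T = ln(142/152) + (0.066 + 0.16²/2)·1.25 = -0.0681 + 0.0985 = 0.0304
d₁ = 0.0304 / 0.1789 = 0.1702 which rounds to 0.17
√T = √1.25 = 1.1180
φ(d₁) = φ(0.17) = 0.3932
vega = S·φ(d₁)·√T = 142·0.3932·1.1180 = 62.4229
(Vega is the same for a European call and put with the same parameters.)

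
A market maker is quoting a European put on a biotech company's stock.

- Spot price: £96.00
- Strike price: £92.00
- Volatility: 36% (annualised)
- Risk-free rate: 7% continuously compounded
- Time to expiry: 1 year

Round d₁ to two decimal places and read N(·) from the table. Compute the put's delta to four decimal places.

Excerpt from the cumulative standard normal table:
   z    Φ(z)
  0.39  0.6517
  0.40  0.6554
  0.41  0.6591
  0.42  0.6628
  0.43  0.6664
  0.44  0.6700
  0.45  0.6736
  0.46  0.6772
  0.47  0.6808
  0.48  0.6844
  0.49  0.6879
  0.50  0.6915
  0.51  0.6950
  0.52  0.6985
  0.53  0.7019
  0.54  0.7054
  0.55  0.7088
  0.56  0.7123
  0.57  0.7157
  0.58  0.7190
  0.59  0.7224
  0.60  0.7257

-0.3121

T = 1;  σ√T = 0.3600
d₁ = [ln(96/92) + (0.07 + 0.36²/2)·1] / 0.3600 = [0.0426 + 0.1348] / 0.3600 = 0.4927 → 0.49
N(d₁) = N(0.49) = 0.6879
Δ_put = N(d₁) − 1 = 0.6879 − 1 = -0.3121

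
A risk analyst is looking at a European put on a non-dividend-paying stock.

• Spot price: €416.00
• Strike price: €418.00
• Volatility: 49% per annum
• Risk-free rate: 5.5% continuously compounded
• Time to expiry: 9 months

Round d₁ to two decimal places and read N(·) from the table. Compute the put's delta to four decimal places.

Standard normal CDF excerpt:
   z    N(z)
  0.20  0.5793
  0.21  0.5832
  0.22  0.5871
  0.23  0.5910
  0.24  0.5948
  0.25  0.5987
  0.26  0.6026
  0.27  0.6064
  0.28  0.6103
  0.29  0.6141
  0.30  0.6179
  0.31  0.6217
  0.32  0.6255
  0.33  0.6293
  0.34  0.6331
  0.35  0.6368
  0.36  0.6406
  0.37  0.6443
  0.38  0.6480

σ√T = 0.49 × 0.8660 = 0.4244
d₁ = [ln(416/418) + (0.055 + 0.49²/2)·0.75] / 0.4244 = [-0.0048 + 0.1313] / 0.4244 = 0.2981 ≈ 0.30
N(d₁) = N(0.30) = 0.6179
Δ_put = N(d₁) − 1 = 0.6179 − 1 = -0.3821

-0.3821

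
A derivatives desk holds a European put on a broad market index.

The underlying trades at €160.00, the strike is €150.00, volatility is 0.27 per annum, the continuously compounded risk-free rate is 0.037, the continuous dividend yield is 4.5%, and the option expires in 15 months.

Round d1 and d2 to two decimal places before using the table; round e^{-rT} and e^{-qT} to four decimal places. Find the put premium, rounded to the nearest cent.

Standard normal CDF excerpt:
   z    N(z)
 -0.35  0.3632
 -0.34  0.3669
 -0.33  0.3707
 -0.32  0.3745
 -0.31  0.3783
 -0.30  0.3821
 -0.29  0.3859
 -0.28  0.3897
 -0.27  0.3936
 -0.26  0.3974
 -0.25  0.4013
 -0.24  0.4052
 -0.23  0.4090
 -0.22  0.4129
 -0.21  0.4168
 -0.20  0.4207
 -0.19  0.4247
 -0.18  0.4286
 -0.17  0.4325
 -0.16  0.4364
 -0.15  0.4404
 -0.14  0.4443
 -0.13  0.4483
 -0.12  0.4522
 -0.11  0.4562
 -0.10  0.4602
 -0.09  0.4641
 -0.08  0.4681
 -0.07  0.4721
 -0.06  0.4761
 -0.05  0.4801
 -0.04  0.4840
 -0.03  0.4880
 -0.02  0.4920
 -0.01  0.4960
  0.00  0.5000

σ√T = 0.27 × 1.1180 = 0.3019
ln(S/K) + (r − q + σ²/2)T = ln(160/150) + (0.037 − 0.045 + 0.27²/2)·1.25 = 0.0645 + 0.0356 = 0.1001
d₁ = 0.1001 / 0.3019 = 0.3316 which rounds to 0.33
d₂ = d₁ − σ√T = 0.3316 − 0.3019 = 0.0297 which rounds to 0.03
exp(−qT) = exp(−0.045·1.25) = 0.9453;  exp(−rT) = exp(−0.037·1.25) = 0.9548
N(−d₂) = N(-0.03) = 0.4880;  N(−d₁) = N(-0.33) = 0.3707
P = 150·0.9548·0.4880 − 160·0.9453·0.3707 = 69.8914 − 56.0676 = 13.8237

€13.82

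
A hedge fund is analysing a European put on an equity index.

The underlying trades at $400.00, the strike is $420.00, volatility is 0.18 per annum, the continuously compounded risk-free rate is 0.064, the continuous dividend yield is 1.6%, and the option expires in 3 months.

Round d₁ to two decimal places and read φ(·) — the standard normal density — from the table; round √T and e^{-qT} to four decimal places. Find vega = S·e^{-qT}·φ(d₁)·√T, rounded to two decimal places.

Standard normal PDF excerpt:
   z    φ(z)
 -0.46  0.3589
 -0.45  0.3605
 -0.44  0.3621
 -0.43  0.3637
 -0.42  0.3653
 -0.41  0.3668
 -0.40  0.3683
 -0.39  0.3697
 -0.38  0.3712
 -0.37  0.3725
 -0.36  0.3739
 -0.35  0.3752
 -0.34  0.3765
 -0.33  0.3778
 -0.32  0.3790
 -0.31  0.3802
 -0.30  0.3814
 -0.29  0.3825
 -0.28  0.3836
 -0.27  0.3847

T = 0.25;  σ√T = 0.0900
d₁ = [ln(400/420) + (0.064 − 0.016 + 0.18²/2)·0.25] / 0.0900 = [-0.0488 + 0.0161] / 0.0900 = -0.3638 ≈ -0.36
√T = √0.25 = 0.5000
φ(d₁) = φ(-0.36) = 0.3739
exp(−qT) = exp(−0.016·0.25) = 0.9960
vega = S·exp(−qT)·φ(d₁)·√T = 400·0.9960·0.3739·0.5000 = 74.4809
(Call and put vega coincide under Black-Scholes.)

74.48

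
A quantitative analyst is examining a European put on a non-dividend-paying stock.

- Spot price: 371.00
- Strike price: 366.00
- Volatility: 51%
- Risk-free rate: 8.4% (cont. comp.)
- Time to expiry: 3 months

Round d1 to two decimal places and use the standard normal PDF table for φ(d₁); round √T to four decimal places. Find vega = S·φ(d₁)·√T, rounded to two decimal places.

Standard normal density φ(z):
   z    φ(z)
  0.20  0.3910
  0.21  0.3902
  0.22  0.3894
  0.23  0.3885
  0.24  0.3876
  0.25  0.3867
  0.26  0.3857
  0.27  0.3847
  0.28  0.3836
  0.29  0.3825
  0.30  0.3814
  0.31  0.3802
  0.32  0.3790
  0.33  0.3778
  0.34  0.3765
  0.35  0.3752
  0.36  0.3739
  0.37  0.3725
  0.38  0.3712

σ√T = 0.51 × 0.5000 = 0.2550
d₁ = [ln(371/366) + (0.084 + 0.51²/2)·0.25] / 0.2550 = [0.0136 + 0.0535] / 0.2550 = 0.2631 ≈ 0.26
√T = √0.25 = 0.5000
φ(d₁) = φ(0.26) = 0.3857
vega = S·φ(d₁)·√T = 371·0.3857·0.5000 = 71.5473

71.55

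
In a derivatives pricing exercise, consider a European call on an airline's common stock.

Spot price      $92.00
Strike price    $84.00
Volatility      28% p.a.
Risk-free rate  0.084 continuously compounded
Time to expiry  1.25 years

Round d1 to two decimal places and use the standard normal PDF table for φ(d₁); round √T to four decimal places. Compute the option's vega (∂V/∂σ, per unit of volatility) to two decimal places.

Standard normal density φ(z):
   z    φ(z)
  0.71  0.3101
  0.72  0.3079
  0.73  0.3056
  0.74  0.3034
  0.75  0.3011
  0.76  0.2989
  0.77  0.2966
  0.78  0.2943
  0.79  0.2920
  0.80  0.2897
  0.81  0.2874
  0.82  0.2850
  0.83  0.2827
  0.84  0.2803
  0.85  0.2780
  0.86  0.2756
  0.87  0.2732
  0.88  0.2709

σ√T = 0.28·√1.25 = 0.3130
ln(S/K) + (r + σ²/2)T = ln(92/84) + (0.084 + 0.28²/2)·1.25 = 0.0910 + 0.1540 = 0.2450
d₁ = 0.2450 / 0.3130 = 0.7825 → 0.78
√T = √1.25 = 1.1180
φ(d₁) = φ(0.78) = 0.2943
vega = S·φ(d₁)·√T = 92·0.2943·1.1180 = 30.2705

30.27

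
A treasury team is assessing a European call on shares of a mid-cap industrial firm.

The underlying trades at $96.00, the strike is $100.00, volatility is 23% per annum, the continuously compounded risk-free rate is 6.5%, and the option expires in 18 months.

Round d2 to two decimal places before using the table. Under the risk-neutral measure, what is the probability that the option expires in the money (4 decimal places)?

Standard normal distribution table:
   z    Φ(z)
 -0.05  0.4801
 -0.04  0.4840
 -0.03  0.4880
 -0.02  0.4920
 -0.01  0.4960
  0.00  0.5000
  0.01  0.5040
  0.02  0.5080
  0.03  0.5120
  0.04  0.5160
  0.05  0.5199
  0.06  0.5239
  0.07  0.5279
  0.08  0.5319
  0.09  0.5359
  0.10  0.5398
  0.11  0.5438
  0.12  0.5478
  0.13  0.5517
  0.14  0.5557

T = 1.5;  σ√T = 0.2817
d₁ = [ln(96/100) + (0.065 + 0.23²/2)·1.5] / 0.2817 = [-0.0408 + 0.1372] / 0.2817 = 0.3421 → 0.34
d₂ = d₁ − σ√T = 0.3421 − 0.2817 = 0.0604 → 0.06
Risk-neutral Pr[S_T > K] = N(d₂) = N(0.06) = 0.5239

0.5239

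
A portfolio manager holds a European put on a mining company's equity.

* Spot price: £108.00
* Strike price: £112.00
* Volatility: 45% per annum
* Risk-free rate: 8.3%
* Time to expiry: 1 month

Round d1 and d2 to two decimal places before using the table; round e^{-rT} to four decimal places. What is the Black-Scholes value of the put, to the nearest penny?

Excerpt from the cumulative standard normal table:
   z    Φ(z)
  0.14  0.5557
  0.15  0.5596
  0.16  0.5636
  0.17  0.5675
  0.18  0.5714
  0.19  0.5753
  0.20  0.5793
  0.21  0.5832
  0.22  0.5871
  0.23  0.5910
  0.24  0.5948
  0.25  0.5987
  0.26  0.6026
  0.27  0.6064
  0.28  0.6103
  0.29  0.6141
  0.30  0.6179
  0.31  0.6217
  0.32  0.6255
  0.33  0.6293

σ√T = 0.45·√0.08333 = 0.1299
ln(S/K) + (r + σ²/2)T = ln(108/112) + (0.083 + 0.45²/2)·0.08333 = -0.0364 + 0.0154 = -0.0210
d₁ = -0.0210 / 0.1299 = -0.1618 ⇒ -0.16
d₂ = d₁ − σ√T = -0.1618 − 0.1299 = -0.2917 ⇒ -0.29
e^(−rT) = e^(−0.083·0.08333) = 0.9931
N(−d₂) = N(0.29) = 0.6141;  N(−d₁) = N(0.16) = 0.5636
P = 112·0.9931·0.6141 − 108·0.5636 = 68.3046 − 60.8688 = 7.4358

£7.44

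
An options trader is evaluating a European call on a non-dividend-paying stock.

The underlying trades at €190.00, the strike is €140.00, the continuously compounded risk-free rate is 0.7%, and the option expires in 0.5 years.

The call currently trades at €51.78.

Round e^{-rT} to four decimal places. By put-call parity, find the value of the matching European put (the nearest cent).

e^(−rT) = e^(−0.007·0.5) = 0.9965
Put-call parity: C − P = S − K·e^(−rT) = 190 − 140·0.9965 = 190 − 139.5100 = 50.4900
P = C − (C − P) = 51.78 − (50.4900) = 1.2900

€1.29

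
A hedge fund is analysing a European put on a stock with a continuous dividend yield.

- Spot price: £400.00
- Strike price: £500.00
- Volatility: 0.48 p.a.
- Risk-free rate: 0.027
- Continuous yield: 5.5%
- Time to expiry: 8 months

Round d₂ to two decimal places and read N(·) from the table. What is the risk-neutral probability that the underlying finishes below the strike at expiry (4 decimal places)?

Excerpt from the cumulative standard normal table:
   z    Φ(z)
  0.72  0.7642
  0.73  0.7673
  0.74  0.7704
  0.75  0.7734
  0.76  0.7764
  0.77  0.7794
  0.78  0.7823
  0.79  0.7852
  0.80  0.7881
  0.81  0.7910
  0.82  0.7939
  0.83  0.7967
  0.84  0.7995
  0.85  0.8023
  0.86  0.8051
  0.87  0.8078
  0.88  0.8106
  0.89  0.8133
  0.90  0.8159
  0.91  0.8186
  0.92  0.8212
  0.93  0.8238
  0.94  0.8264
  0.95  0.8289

0.7910

σ√T = 0.48·√0.6667 = 0.3919
d₁ = [ln(400/500) + (0.027 − 0.055 + 0.48²/2)·0.6667] / 0.3919 = [-0.2231 + 0.0581] / 0.3919 = -0.4210 → -0.42
d₂ = d₁ − σ√T = -0.4210 − 0.3919 = -0.8130 → -0.81
Pr(exercise) under Q = N(−d₂) = N(0.81) = 0.7910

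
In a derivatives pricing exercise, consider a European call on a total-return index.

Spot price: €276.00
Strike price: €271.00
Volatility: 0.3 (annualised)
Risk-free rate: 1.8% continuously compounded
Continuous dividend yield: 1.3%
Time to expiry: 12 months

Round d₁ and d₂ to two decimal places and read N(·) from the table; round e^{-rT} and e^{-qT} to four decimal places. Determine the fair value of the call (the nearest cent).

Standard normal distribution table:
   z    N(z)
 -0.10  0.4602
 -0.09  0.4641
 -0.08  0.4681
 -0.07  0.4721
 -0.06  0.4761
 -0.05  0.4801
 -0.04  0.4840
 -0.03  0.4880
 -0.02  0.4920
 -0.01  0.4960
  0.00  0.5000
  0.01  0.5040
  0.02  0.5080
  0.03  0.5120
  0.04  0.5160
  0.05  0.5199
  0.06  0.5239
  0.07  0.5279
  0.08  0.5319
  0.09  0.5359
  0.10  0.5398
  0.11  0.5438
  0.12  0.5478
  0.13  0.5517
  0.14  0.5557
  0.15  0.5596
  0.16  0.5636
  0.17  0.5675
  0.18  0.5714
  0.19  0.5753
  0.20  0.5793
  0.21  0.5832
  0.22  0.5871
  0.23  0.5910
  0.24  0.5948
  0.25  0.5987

€35.35

T = 1;  σ√T = 0.3000
ln(S/K) + (r − q + σ²/2)T = ln(276/271) + (0.018 − 0.013 + 0.3²/2)·1 = 0.0183 + 0.0500 = 0.0683
d₁ = 0.0683 / 0.3000 = 0.2276 which rounds to 0.23
d₂ = d₁ − σ√T = 0.2276 − 0.3000 = -0.0724 which rounds to -0.07
exp(−qT) = exp(−0.013·1) = 0.9871;  exp(−rT) = exp(−0.018·1) = 0.9822
N(d₁) = N(0.23) = 0.5910;  N(d₂) = N(-0.07) = 0.4721
C = 276·0.9871·0.5910 − 271·0.9822·0.4721 = 161.0118 − 125.6618 = 35.3500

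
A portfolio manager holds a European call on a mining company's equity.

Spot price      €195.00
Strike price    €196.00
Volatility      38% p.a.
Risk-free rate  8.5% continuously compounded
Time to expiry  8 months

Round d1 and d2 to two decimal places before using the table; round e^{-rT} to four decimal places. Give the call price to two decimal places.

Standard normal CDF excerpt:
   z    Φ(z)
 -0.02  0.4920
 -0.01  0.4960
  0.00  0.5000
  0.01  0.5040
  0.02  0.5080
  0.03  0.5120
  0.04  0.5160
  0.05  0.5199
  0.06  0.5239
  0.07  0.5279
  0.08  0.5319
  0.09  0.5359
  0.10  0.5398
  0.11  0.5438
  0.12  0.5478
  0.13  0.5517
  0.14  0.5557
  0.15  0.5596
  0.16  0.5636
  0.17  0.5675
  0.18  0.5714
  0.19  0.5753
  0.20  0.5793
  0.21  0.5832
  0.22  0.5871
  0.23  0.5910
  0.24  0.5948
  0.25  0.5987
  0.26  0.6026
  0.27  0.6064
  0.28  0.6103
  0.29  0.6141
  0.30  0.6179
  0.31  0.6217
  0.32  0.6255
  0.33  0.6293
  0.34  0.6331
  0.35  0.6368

T = 0.6667;  σ√T = 0.3103
d₁ = [ln(195/196) + (0.085 + 0.38²/2)·0.6667] / 0.3103 = [-0.0051 + 0.1048] / 0.3103 = 0.3213 → 0.32
d₂ = d₁ − σ√T = 0.3213 − 0.3103 = 0.0110 → 0.01
exp(−rT) = exp(−0.085·0.6667) = 0.9449
N(d₁) = N(0.32) = 0.6255;  N(d₂) = N(0.01) = 0.5040
C = 195·0.6255 − 196·0.9449·0.5040 = 121.9725 − 93.3410 = 28.6315

€28.63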